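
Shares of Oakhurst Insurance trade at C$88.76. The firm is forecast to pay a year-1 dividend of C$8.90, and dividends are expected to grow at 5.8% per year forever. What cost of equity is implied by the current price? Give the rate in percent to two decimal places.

Rearranging the constant-growth DDM: r = D₁/P₀ + g.
r = 8.9000 / 88.76 + 0.058 = 0.10027 + 0.058 = 0.15827

15.83%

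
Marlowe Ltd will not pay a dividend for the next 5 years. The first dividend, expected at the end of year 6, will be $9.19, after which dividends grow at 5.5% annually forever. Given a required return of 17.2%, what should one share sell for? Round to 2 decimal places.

$35.52

Deferred-dividend DDM. At t=5 the remaining stream is a growing perpetuity with first payment D_6 = 9.19.
V_5 = D_6/(r−g) = 9.19/(0.172−0.055) = 78.5470
P₀ = V_5/(1+r)^5 = 78.5470/(1+0.172)^5 = 35.5215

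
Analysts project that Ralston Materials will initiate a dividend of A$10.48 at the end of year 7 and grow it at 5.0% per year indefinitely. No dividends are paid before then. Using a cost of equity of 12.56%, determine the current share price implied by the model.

Deferred-dividend DDM. At t=6 the remaining stream is a growing perpetuity with first payment D_7 = 10.48.
V_6 = D_7/(r−g) = 10.48/(0.1256−0.05) = 138.6243
P₀ = V_6/(1+r)^6 = 138.6243/(1+0.1256)^6 = 68.1608

A$68.16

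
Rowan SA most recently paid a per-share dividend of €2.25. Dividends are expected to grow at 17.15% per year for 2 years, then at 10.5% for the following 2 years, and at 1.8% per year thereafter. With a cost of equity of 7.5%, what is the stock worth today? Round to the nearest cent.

Three-stage DDM. Project D₁…D_4; terminal Gordon value at t=4 with g = 0.018; discount at r = 0.075.
D_1 = 2.6359
D_2 = 3.0879
D_3 = 3.4122
D_4 = 3.7704
TV_4 = 3.8383/(0.075−0.018) = 67.3387
P₀ = Σ Dₜ/(1+r)ᵗ + TV_4/(1+r)^4 = 61.1173

€61.12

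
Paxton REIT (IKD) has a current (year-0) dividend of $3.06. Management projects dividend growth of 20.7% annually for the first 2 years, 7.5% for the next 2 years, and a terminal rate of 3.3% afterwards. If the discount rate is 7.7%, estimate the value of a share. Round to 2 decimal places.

Three-stage DDM. Project D₁…D_4; terminal Gordon value at t=4 with g = 0.033; discount at r = 0.077.
D_1 = 3.6934
D_2 = 4.4580
D_3 = 4.7923
D_4 = 5.1517
TV_4 = 5.3217/(0.077−0.033) = 120.9485
P₀ = Σ Dₜ/(1+r)ᵗ + TV_4/(1+r)^4 = 104.8333

$104.83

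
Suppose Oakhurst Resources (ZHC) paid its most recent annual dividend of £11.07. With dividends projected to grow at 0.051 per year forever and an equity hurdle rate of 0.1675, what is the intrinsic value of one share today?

Gordon growth model: P₀ = D₁/(r − g). D₁ = 11.07 × (1 + 0.051) = 11.6346.
P₀ = 11.6346 / (0.1675 − 0.051) = 11.6346 / 0.1165 = 99.8676

£99.87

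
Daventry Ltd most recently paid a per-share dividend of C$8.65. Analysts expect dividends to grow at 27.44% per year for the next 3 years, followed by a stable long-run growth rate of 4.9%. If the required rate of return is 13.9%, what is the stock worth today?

C$173.84

Two-stage DDM. Project D₁…D_3 at 0.2744, terminal growth 0.049, discount at r = 0.139.
D_1 = 11.0236
D_2 = 14.0484
D_3 = 17.9033
Terminal value at t=3: TV = D_4/(r−g) = 18.7806/(0.139−0.049) = 208.6731
P₀ = 11.0236/(1+0.139)^1 + 14.0484/(1+0.139)^2 + 17.9033/(1+0.139)^3 + 208.6731/(1+0.139)^3 = 173.8428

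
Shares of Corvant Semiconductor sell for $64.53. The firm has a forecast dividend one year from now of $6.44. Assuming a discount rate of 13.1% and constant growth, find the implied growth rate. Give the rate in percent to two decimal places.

3.12%

From P₀ = D₁/(r − g), the implied growth is g = r − D₁/P₀.
g = 0.131 − 6.44/64.53 = 0.131 − 0.09980 = 0.03120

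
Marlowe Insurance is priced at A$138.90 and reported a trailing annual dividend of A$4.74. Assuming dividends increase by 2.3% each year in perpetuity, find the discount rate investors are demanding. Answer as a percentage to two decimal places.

5.79%

Rearranging the constant-growth DDM: r = D₁/P₀ + g.
D₁ = 4.74 × (1 + 0.023) = 4.8490.
r = 4.8490 / 138.90 + 0.023 = 0.03491 + 0.023 = 0.05791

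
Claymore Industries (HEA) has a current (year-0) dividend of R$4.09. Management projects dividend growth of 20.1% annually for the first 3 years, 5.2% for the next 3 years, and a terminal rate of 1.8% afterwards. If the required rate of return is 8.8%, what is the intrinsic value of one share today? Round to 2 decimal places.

R$102.76

Three-stage DDM. Project D₁…D_6; terminal Gordon value at t=6 with g = 0.018; discount at r = 0.088.
D_1 = 4.9121
D_2 = 5.8994
D_3 = 7.0852
D_4 = 7.4536
D_5 = 7.8412
D_6 = 8.2490
TV_6 = 8.3974/(0.088−0.018) = 119.9635
P₀ = Σ Dₜ/(1+r)ᵗ + TV_6/(1+r)^6 = 102.7583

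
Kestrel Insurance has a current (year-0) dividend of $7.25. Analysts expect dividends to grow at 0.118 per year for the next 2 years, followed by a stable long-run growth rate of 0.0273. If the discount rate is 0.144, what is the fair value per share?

Two-stage DDM. Project D₁…D_2 at 0.118, terminal growth 0.0273, discount at r = 0.144.
D_1 = 8.1055
D_2 = 9.0619
Terminal value at t=2: TV = D_3/(r−g) = 9.3093/(0.144−0.0273) = 79.7716
P₀ = 8.1055/(1+0.144)^1 + 9.0619/(1+0.144)^2 + 79.7716/(1+0.144)^2 = 74.9626

$74.96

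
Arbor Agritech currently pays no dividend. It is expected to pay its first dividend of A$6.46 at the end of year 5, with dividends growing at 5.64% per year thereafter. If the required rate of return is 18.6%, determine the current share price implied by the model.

A$25.19

Deferred-dividend DDM. At t=4 the remaining stream is a growing perpetuity with first payment D_5 = 6.46.
V_4 = D_5/(r−g) = 6.46/(0.186−0.0564) = 49.8457
P₀ = V_4/(1+r)^4 = 49.8457/(1+0.186)^4 = 25.1935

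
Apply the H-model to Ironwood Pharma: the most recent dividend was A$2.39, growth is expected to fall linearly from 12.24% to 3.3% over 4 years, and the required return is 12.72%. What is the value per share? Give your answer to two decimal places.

H-model: P₀ = D₀[(1+g_L) + H(g_S−g_L)]/(r−g_L), with H = 4/2 = 2.
P₀ = 2.39 × [(1+0.033) + 2×(0.1224−0.033)] / (0.1272−0.033)
   = 2.39 × 1.2118 / 0.0942 = 30.7452

A$30.75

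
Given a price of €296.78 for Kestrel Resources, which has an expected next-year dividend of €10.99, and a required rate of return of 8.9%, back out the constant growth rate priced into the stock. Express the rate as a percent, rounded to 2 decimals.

From P₀ = D₁/(r − g), the implied growth is g = r − D₁/P₀.
g = 0.089 − 10.99/296.78 = 0.089 − 0.03703 = 0.05197

5.20%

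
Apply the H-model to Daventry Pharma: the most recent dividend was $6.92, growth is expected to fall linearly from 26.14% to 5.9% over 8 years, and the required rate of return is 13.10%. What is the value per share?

$179.59

H-model: P₀ = D₀[(1+g_L) + H(g_S−g_L)]/(r−g_L), with H = 8/2 = 4.
P₀ = 6.92 × [(1+0.059) + 4×(0.2614−0.059)] / (0.131−0.059)
   = 6.92 × 1.8686 / 0.072 = 179.5932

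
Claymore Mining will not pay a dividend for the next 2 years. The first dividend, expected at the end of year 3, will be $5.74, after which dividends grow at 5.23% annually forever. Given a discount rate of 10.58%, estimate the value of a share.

Deferred-dividend DDM. At t=2 the remaining stream is a growing perpetuity with first payment D_3 = 5.74.
V_2 = D_3/(r−g) = 5.74/(0.1058−0.0523) = 107.2897
P₀ = V_2/(1+r)^2 = 107.2897/(1+0.1058)^2 = 87.7415

$87.74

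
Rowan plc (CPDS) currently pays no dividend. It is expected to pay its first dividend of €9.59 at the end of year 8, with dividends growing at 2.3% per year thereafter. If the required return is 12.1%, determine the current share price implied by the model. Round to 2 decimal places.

€43.99

Deferred-dividend DDM. At t=7 the remaining stream is a growing perpetuity with first payment D_8 = 9.59.
V_7 = D_8/(r−g) = 9.59/(0.121−0.023) = 97.8571
P₀ = V_7/(1+r)^7 = 97.8571/(1+0.121)^7 = 43.9899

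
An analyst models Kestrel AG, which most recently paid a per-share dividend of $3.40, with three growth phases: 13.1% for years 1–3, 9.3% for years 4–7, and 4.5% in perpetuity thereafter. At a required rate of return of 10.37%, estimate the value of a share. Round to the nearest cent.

$87.64

Three-stage DDM. Project D₁…D_7; terminal Gordon value at t=7 with g = 0.045; discount at r = 0.1037.
D_1 = 3.8454
D_2 = 4.3491
D_3 = 4.9189
D_4 = 5.3763
D_5 = 5.8763
D_6 = 6.4228
D_7 = 7.0202
TV_7 = 7.3361/(0.1037−0.045) = 124.9757
P₀ = Σ Dₜ/(1+r)ᵗ + TV_7/(1+r)^7 = 87.6384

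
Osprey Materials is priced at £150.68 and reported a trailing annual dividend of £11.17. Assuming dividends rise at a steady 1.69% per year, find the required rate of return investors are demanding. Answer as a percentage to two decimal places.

Rearranging the constant-growth DDM: r = D₁/P₀ + g.
D₁ = 11.17 × (1 + 0.0169) = 11.3588.
r = 11.3588 / 150.68 + 0.0169 = 0.07538 + 0.0169 = 0.09228

9.23%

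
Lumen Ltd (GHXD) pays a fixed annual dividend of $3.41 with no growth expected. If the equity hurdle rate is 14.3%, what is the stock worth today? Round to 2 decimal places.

$23.85

Zero-growth DDM (perpetuity): P₀ = D/r = 3.41 / 0.143 = 23.8462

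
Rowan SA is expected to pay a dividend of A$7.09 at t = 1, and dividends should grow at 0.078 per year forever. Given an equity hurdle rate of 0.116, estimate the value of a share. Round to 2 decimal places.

A$186.58

Gordon growth model: P₀ = D₁/(r − g), with D₁ = 7.09 given directly.
P₀ = 7.0900 / (0.116 − 0.078) = 7.0900 / 0.038 = 186.5789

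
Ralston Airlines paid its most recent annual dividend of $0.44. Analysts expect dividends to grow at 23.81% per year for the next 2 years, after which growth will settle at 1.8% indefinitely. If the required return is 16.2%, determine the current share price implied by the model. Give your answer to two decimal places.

Two-stage DDM. Project D₁…D_2 at 0.2381, terminal growth 0.018, discount at r = 0.162.
D_1 = 0.5448
D_2 = 0.6745
Terminal value at t=2: TV = D_3/(r−g) = 0.6866/(0.162−0.018) = 4.7681
P₀ = 0.5448/(1+0.162)^1 + 0.6745/(1+0.162)^2 + 4.7681/(1+0.162)^2 = 4.4997

$4.50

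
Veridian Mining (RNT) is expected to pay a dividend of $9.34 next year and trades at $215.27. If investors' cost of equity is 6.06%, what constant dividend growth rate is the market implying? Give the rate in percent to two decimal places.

1.72%

From P₀ = D₁/(r − g), the implied growth is g = r − D₁/P₀.
g = 0.0606 − 9.34/215.27 = 0.0606 − 0.04339 = 0.01721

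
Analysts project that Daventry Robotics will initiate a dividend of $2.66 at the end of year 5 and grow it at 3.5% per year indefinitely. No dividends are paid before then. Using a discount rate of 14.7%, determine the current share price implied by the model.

Deferred-dividend DDM. At t=4 the remaining stream is a growing perpetuity with first payment D_5 = 2.66.
V_4 = D_5/(r−g) = 2.66/(0.147−0.035) = 23.7500
P₀ = V_4/(1+r)^4 = 23.7500/(1+0.147)^4 = 13.7218

$13.72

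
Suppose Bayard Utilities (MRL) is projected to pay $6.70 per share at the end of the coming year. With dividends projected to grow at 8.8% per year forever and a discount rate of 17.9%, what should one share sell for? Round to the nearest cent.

$73.63

Gordon growth model: P₀ = D₁/(r − g), with D₁ = 6.70 given directly.
P₀ = 6.7000 / (0.179 − 0.088) = 6.7000 / 0.091 = 73.6264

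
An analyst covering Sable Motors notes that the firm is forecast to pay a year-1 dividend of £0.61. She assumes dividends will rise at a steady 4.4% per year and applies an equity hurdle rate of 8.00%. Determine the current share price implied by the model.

£16.94

Gordon growth model: P₀ = D₁/(r − g), with D₁ = 0.61 given directly.
P₀ = 0.6100 / (0.08 − 0.044) = 0.6100 / 0.036 = 16.9444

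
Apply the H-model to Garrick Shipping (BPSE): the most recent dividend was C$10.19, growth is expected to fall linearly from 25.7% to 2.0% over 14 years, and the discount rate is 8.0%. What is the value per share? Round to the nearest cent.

C$454.98

H-model: P₀ = D₀[(1+g_L) + H(g_S−g_L)]/(r−g_L), with H = 14/2 = 7.
P₀ = 10.19 × [(1+0.02) + 7×(0.257−0.02)] / (0.08−0.02)
   = 10.19 × 2.6790 / 0.06 = 454.9835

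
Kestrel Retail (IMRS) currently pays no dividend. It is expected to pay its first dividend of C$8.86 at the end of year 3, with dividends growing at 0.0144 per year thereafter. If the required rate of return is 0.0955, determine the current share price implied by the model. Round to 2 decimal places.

Deferred-dividend DDM. At t=2 the remaining stream is a growing perpetuity with first payment D_3 = 8.86.
V_2 = D_3/(r−g) = 8.86/(0.0955−0.0144) = 109.2478
P₀ = V_2/(1+r)^2 = 109.2478/(1+0.0955)^2 = 91.0307

C$91.03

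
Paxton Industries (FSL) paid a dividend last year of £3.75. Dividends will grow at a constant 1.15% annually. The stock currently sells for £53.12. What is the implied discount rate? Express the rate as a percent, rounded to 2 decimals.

8.29%

Rearranging the constant-growth DDM: r = D₁/P₀ + g.
D₁ = 3.75 × (1 + 0.0115) = 3.7931.
r = 3.7931 / 53.12 + 0.0115 = 0.07141 + 0.0115 = 0.08291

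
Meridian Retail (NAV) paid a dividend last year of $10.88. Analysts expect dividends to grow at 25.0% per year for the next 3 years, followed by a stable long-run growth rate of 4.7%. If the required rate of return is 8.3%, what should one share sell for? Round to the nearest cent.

$530.32

Two-stage DDM. Project D₁…D_3 at 0.25, terminal growth 0.047, discount at r = 0.083.
D_1 = 13.6000
D_2 = 17.0000
D_3 = 21.2500
Terminal value at t=3: TV = D_4/(r−g) = 22.2487/(0.083−0.047) = 618.0208
P₀ = 13.6000/(1+0.083)^1 + 17.0000/(1+0.083)^2 + 21.2500/(1+0.083)^3 + 618.0208/(1+0.083)^3 = 530.3201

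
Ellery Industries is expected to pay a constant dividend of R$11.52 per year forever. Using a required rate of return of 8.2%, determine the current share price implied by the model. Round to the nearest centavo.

Zero-growth DDM (perpetuity): P₀ = D/r = 11.52 / 0.082 = 140.4878

R$140.49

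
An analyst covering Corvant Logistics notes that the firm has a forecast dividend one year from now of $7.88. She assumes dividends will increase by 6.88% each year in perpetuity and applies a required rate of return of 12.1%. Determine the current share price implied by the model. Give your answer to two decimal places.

$150.96

Gordon growth model: P₀ = D₁/(r − g), with D₁ = 7.88 given directly.
P₀ = 7.8800 / (0.121 − 0.0688) = 7.8800 / 0.0522 = 150.9579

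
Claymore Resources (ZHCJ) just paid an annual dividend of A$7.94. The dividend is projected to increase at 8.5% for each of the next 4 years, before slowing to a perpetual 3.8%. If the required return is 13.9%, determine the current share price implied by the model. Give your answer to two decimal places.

A$95.36

Two-stage DDM. Project D₁…D_4 at 0.085, terminal growth 0.038, discount at r = 0.139.
D_1 = 8.6149
D_2 = 9.3472
D_3 = 10.1417
D_4 = 11.0037
Terminal value at t=4: TV = D_5/(r−g) = 11.4219/(0.139−0.038) = 113.0877
P₀ = 8.6149/(1+0.139)^1 + 9.3472/(1+0.139)^2 + 10.1417/(1+0.139)^3 + 11.0037/(1+0.139)^4 + 113.0877/(1+0.139)^4 = 95.3624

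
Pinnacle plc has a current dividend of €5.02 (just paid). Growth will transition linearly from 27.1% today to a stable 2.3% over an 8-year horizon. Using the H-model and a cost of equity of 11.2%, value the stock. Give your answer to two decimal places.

€113.66

H-model: P₀ = D₀[(1+g_L) + H(g_S−g_L)]/(r−g_L), with H = 8/2 = 4.
P₀ = 5.02 × [(1+0.023) + 4×(0.271−0.023)] / (0.112−0.023)
   = 5.02 × 2.0150 / 0.089 = 113.6551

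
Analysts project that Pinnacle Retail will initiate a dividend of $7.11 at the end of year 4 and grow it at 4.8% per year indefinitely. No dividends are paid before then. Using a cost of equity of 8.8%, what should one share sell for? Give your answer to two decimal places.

Deferred-dividend DDM. At t=3 the remaining stream is a growing perpetuity with first payment D_4 = 7.11.
V_3 = D_4/(r−g) = 7.11/(0.088−0.048) = 177.7500
P₀ = V_3/(1+r)^3 = 177.7500/(1+0.088)^3 = 138.0139

$138.01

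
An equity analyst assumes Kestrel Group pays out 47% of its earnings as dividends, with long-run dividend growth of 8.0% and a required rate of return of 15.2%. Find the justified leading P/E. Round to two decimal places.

Justified leading P/E = b/(r−g) = 0.47/(0.152−0.08) = 6.5278

6.53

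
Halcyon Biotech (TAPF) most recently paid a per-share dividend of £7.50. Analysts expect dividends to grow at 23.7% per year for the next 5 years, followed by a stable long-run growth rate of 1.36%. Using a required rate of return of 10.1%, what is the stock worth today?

Two-stage DDM. Project D₁…D_5 at 0.237, terminal growth 0.0136, discount at r = 0.101.
D_1 = 9.2775
D_2 = 11.4763
D_3 = 14.1961
D_4 = 17.5606
D_5 = 21.7225
Terminal value at t=5: TV = D_6/(r−g) = 22.0179/(0.101−0.0136) = 251.9213
P₀ = 9.2775/(1+0.101)^1 + 11.4763/(1+0.101)^2 + 14.1961/(1+0.101)^3 + 17.5606/(1+0.101)^4 + 21.7225/(1+0.101)^5 + 251.9213/(1+0.101)^5 = 209.6222

£209.62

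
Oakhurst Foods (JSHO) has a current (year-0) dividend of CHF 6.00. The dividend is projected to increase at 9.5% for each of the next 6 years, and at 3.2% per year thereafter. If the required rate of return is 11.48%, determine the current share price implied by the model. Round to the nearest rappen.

CHF 100.99

Two-stage DDM. Project D₁…D_6 at 0.095, terminal growth 0.032, discount at r = 0.1148.
D_1 = 6.5700
D_2 = 7.1942
D_3 = 7.8776
D_4 = 8.6260
D_5 = 9.4454
D_6 = 10.3427
Terminal value at t=6: TV = D_7/(r−g) = 10.6737/(0.1148−0.032) = 128.9096
P₀ = 6.5700/(1+0.1148)^1 + 7.1942/(1+0.1148)^2 + 7.8776/(1+0.1148)^3 + 8.6260/(1+0.1148)^4 + 9.4454/(1+0.1148)^5 + 10.3427/(1+0.1148)^6 + 128.9096/(1+0.1148)^6 = 100.9861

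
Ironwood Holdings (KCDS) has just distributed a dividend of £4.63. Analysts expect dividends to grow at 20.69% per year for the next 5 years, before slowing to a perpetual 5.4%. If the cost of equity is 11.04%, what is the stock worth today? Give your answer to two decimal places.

Two-stage DDM. Project D₁…D_5 at 0.2069, terminal growth 0.054, discount at r = 0.1104.
D_1 = 5.5879
D_2 = 6.7441
D_3 = 8.1394
D_4 = 9.8235
D_5 = 11.8560
Terminal value at t=5: TV = D_6/(r−g) = 12.4962/(0.1104−0.054) = 221.5639
P₀ = 5.5879/(1+0.1104)^1 + 6.7441/(1+0.1104)^2 + 8.1394/(1+0.1104)^3 + 9.8235/(1+0.1104)^4 + 11.8560/(1+0.1104)^5 + 221.5639/(1+0.1104)^5 = 161.1829

£161.18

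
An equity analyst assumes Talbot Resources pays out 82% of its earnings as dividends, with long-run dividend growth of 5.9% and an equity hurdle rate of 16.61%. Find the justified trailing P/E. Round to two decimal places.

Justified trailing P/E = b(1+g)/(r−g) = 0.82×(1+0.059)/(0.1661−0.059) = 8.1081

8.11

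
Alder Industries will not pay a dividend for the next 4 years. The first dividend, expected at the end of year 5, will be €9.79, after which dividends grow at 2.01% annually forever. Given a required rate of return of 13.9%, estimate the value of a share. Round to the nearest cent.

Deferred-dividend DDM. At t=4 the remaining stream is a growing perpetuity with first payment D_5 = 9.79.
V_4 = D_5/(r−g) = 9.79/(0.139−0.0201) = 82.3381
P₀ = V_4/(1+r)^4 = 82.3381/(1+0.139)^4 = 48.9222

€48.92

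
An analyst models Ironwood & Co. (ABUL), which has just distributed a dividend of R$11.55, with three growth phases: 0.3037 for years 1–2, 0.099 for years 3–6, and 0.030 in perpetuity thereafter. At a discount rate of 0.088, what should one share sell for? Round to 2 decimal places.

R$405.05

Three-stage DDM. Project D₁…D_6; terminal Gordon value at t=6 with g = 0.03; discount at r = 0.088.
D_1 = 15.0577
D_2 = 19.6308
D_3 = 21.5742
D_4 = 23.7101
D_5 = 26.0574
D_6 = 28.6370
TV_6 = 29.4961/(0.088−0.03) = 508.5543
P₀ = Σ Dₜ/(1+r)ᵗ + TV_6/(1+r)^6 = 405.0459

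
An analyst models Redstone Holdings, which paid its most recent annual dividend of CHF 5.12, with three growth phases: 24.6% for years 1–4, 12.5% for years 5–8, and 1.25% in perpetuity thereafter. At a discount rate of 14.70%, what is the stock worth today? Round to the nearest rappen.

Three-stage DDM. Project D₁…D_8; terminal Gordon value at t=8 with g = 0.0125; discount at r = 0.147.
D_1 = 6.3795
D_2 = 7.9489
D_3 = 9.9043
D_4 = 12.3408
D_5 = 13.8834
D_6 = 15.6188
D_7 = 17.5711
D_8 = 19.7675
TV_8 = 20.0146/(0.147−0.0125) = 148.8076
P₀ = Σ Dₜ/(1+r)ᵗ + TV_8/(1+r)^8 = 102.1484

CHF 102.15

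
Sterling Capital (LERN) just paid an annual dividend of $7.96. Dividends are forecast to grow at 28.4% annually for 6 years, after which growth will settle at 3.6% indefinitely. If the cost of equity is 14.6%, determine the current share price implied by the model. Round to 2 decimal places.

$220.76

Two-stage DDM. Project D₁…D_6 at 0.284, terminal growth 0.036, discount at r = 0.146.
D_1 = 10.2206
D_2 = 13.1233
D_3 = 16.8503
D_4 = 21.6358
D_5 = 27.7804
D_6 = 35.6700
Terminal value at t=6: TV = D_7/(r−g) = 36.9541/(0.146−0.036) = 335.9466
P₀ = 10.2206/(1+0.146)^1 + 13.1233/(1+0.146)^2 + 16.8503/(1+0.146)^3 + 21.6358/(1+0.146)^4 + 27.7804/(1+0.146)^5 + 35.6700/(1+0.146)^6 + 335.9466/(1+0.146)^6 = 220.7595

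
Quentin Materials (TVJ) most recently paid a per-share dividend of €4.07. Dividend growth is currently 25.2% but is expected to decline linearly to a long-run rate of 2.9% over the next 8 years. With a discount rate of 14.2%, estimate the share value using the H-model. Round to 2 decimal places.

€69.19

H-model: P₀ = D₀[(1+g_L) + H(g_S−g_L)]/(r−g_L), with H = 8/2 = 4.
P₀ = 4.07 × [(1+0.029) + 4×(0.252−0.029)] / (0.142−0.029)
   = 4.07 × 1.9210 / 0.113 = 69.1900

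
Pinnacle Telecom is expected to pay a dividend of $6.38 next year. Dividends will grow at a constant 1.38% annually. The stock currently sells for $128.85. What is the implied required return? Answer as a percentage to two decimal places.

6.33%

Rearranging the constant-growth DDM: r = D₁/P₀ + g.
r = 6.3800 / 128.85 + 0.0138 = 0.04951 + 0.0138 = 0.06331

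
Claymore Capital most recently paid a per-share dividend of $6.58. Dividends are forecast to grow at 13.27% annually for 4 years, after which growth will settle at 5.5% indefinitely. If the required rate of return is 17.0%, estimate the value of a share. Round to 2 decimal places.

$77.32

Two-stage DDM. Project D₁…D_4 at 0.1327, terminal growth 0.055, discount at r = 0.17.
D_1 = 7.4532
D_2 = 8.4422
D_3 = 9.5625
D_4 = 10.8314
Terminal value at t=4: TV = D_5/(r−g) = 11.4272/(0.17−0.055) = 99.3665
P₀ = 7.4532/(1+0.17)^1 + 8.4422/(1+0.17)^2 + 9.5625/(1+0.17)^3 + 10.8314/(1+0.17)^4 + 99.3665/(1+0.17)^4 = 77.3150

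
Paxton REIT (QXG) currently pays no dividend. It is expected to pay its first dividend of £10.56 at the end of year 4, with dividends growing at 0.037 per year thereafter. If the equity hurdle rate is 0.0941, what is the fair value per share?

£141.21

Deferred-dividend DDM. At t=3 the remaining stream is a growing perpetuity with first payment D_4 = 10.56.
V_3 = D_4/(r−g) = 10.56/(0.0941−0.037) = 184.9387
P₀ = V_3/(1+r)^3 = 184.9387/(1+0.0941)^3 = 141.2072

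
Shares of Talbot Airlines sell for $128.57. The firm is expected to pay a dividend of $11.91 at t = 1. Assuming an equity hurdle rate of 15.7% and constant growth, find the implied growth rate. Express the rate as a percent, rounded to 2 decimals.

6.44%

From P₀ = D₁/(r − g), the implied growth is g = r − D₁/P₀.
g = 0.157 − 11.91/128.57 = 0.157 − 0.09263 = 0.06437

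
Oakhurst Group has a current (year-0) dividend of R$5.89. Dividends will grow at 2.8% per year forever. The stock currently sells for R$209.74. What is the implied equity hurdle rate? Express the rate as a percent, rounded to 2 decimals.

Rearranging the constant-growth DDM: r = D₁/P₀ + g.
D₁ = 5.89 × (1 + 0.028) = 6.0549.
r = 6.0549 / 209.74 + 0.028 = 0.02887 + 0.028 = 0.05687

5.69%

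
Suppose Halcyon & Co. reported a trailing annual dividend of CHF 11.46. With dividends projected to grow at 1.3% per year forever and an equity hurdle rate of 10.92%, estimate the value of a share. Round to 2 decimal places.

Gordon growth model: P₀ = D₁/(r − g). D₁ = 11.46 × (1 + 0.013) = 11.6090.
P₀ = 11.6090 / (0.1092 − 0.013) = 11.6090 / 0.0962 = 120.6755

CHF 120.68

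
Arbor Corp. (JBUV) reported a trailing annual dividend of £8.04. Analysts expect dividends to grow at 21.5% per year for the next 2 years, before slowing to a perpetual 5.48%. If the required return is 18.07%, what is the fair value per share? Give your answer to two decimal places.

Two-stage DDM. Project D₁…D_2 at 0.215, terminal growth 0.0548, discount at r = 0.1807.
D_1 = 9.7686
D_2 = 11.8688
Terminal value at t=2: TV = D_3/(r−g) = 12.5193/(0.1807−0.0548) = 99.4381
P₀ = 9.7686/(1+0.1807)^1 + 11.8688/(1+0.1807)^2 + 99.4381/(1+0.1807)^2 = 88.1178

£88.12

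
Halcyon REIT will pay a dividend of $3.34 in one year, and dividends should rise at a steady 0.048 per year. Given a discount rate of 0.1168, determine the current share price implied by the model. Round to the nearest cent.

$48.55

Gordon growth model: P₀ = D₁/(r − g), with D₁ = 3.34 given directly.
P₀ = 3.3400 / (0.1168 − 0.048) = 3.3400 / 0.0688 = 48.5465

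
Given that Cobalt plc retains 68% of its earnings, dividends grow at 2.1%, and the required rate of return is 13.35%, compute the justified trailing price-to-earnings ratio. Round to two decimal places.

Payout ratio b = 1 − 0.68 = 0.32.
Justified trailing P/E = b(1+g)/(r−g) = 0.32×(1+0.021)/(0.1335−0.021) = 2.9042

2.90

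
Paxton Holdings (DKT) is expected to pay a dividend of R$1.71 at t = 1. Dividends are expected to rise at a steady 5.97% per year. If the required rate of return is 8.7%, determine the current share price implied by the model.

Gordon growth model: P₀ = D₁/(r − g), with D₁ = 1.71 given directly.
P₀ = 1.7100 / (0.087 − 0.0597) = 1.7100 / 0.0273 = 62.6374

R$62.64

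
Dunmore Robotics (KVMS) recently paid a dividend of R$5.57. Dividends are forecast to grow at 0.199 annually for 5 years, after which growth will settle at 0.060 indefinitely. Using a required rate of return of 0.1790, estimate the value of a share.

Two-stage DDM. Project D₁…D_5 at 0.199, terminal growth 0.06, discount at r = 0.179.
D_1 = 6.6784
D_2 = 8.0074
D_3 = 9.6009
D_4 = 11.5115
D_5 = 13.8023
Terminal value at t=5: TV = D_6/(r−g) = 14.6304/(0.179−0.06) = 122.9448
P₀ = 6.6784/(1+0.179)^1 + 8.0074/(1+0.179)^2 + 9.6009/(1+0.179)^3 + 11.5115/(1+0.179)^4 + 13.8023/(1+0.179)^5 + 122.9448/(1+0.179)^5 = 83.2683

R$83.27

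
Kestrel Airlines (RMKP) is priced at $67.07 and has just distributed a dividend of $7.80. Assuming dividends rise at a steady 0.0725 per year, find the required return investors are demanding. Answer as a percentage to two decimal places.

Rearranging the constant-growth DDM: r = D₁/P₀ + g.
D₁ = 7.80 × (1 + 0.0725) = 8.3655.
r = 8.3655 / 67.07 + 0.0725 = 0.12473 + 0.0725 = 0.19723

19.72%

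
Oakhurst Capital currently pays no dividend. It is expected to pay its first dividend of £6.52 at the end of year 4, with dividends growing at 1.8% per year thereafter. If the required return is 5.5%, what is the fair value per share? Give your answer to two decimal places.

£150.07

Deferred-dividend DDM. At t=3 the remaining stream is a growing perpetuity with first payment D_4 = 6.52.
V_3 = D_4/(r−g) = 6.52/(0.055−0.018) = 176.2162
P₀ = V_3/(1+r)^3 = 176.2162/(1+0.055)^3 = 150.0681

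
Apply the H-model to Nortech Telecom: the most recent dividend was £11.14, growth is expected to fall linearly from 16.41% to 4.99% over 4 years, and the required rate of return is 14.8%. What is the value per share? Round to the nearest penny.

H-model: P₀ = D₀[(1+g_L) + H(g_S−g_L)]/(r−g_L), with H = 4/2 = 2.
P₀ = 11.14 × [(1+0.0499) + 2×(0.1641−0.0499)] / (0.148−0.0499)
   = 11.14 × 1.2783 / 0.0981 = 145.1607

£145.16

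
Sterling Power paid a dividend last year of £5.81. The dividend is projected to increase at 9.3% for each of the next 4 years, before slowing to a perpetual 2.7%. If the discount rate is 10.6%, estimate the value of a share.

£94.61

Two-stage DDM. Project D₁…D_4 at 0.093, terminal growth 0.027, discount at r = 0.106.
D_1 = 6.3503
D_2 = 6.9409
D_3 = 7.5864
D_4 = 8.2920
Terminal value at t=4: TV = D_5/(r−g) = 8.5158/(0.106−0.027) = 107.7954
P₀ = 6.3503/(1+0.106)^1 + 6.9409/(1+0.106)^2 + 7.5864/(1+0.106)^3 + 8.2920/(1+0.106)^4 + 107.7954/(1+0.106)^4 = 94.6061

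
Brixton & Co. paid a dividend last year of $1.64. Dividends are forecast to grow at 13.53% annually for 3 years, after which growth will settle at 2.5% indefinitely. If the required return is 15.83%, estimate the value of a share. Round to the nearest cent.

Two-stage DDM. Project D₁…D_3 at 0.1353, terminal growth 0.025, discount at r = 0.1583.
D_1 = 1.8619
D_2 = 2.1138
D_3 = 2.3998
Terminal value at t=3: TV = D_4/(r−g) = 2.4598/(0.1583−0.025) = 18.4531
P₀ = 1.8619/(1+0.1583)^1 + 2.1138/(1+0.1583)^2 + 2.3998/(1+0.1583)^3 + 18.4531/(1+0.1583)^3 = 16.6014

$16.60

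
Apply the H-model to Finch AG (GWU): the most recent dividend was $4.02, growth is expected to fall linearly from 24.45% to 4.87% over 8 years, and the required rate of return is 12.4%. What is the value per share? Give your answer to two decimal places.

H-model: P₀ = D₀[(1+g_L) + H(g_S−g_L)]/(r−g_L), with H = 8/2 = 4.
P₀ = 4.02 × [(1+0.0487) + 4×(0.2445−0.0487)] / (0.124−0.0487)
   = 4.02 × 1.8319 / 0.0753 = 97.7986

$97.80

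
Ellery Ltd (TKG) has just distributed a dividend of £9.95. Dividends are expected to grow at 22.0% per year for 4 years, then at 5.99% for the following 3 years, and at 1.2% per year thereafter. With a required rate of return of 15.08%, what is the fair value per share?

Three-stage DDM. Project D₁…D_7; terminal Gordon value at t=7 with g = 0.012; discount at r = 0.1508.
D_1 = 12.1390
D_2 = 14.8096
D_3 = 18.0677
D_4 = 22.0426
D_5 = 23.3629
D_6 = 24.7624
D_7 = 26.2456
TV_7 = 26.5606/(0.1508−0.012) = 191.3587
P₀ = Σ Dₜ/(1+r)ᵗ + TV_7/(1+r)^7 = 149.7982

£149.80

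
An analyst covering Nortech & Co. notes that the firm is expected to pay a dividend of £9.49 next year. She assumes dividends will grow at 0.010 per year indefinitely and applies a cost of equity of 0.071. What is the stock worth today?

Gordon growth model: P₀ = D₁/(r − g), with D₁ = 9.49 given directly.
P₀ = 9.4900 / (0.071 − 0.01) = 9.4900 / 0.061 = 155.5738

£155.57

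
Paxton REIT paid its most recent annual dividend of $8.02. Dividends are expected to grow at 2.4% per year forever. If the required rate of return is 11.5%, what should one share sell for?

Gordon growth model: P₀ = D₁/(r − g). D₁ = 8.02 × (1 + 0.024) = 8.2125.
P₀ = 8.2125 / (0.115 − 0.024) = 8.2125 / 0.091 = 90.2470

$90.25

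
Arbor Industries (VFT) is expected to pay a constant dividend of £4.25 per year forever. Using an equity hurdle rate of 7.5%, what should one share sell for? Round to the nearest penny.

Zero-growth DDM (perpetuity): P₀ = D/r = 4.25 / 0.075 = 56.6667

£56.67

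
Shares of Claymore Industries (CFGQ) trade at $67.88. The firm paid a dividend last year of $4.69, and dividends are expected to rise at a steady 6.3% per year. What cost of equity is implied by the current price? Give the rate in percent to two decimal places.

13.64%

Rearranging the constant-growth DDM: r = D₁/P₀ + g.
D₁ = 4.69 × (1 + 0.063) = 4.9855.
r = 4.9855 / 67.88 + 0.063 = 0.07345 + 0.063 = 0.13645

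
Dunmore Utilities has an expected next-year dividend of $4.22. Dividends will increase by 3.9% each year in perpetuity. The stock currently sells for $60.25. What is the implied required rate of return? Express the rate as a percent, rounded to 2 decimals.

Rearranging the constant-growth DDM: r = D₁/P₀ + g.
r = 4.2200 / 60.25 + 0.039 = 0.07004 + 0.039 = 0.10904

10.90%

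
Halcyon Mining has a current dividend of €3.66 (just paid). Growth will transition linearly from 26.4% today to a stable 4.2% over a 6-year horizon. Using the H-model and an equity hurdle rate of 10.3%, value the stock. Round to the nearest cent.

€102.48

H-model: P₀ = D₀[(1+g_L) + H(g_S−g_L)]/(r−g_L), with H = 6/2 = 3.
P₀ = 3.66 × [(1+0.042) + 3×(0.264−0.042)] / (0.103−0.042)
   = 3.66 × 1.7080 / 0.061 = 102.4800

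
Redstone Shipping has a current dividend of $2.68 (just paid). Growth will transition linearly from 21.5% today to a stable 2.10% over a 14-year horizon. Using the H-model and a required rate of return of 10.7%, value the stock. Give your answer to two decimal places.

H-model: P₀ = D₀[(1+g_L) + H(g_S−g_L)]/(r−g_L), with H = 14/2 = 7.
P₀ = 2.68 × [(1+0.021) + 7×(0.215−0.021)] / (0.107−0.021)
   = 2.68 × 2.3790 / 0.086 = 74.1363

$74.14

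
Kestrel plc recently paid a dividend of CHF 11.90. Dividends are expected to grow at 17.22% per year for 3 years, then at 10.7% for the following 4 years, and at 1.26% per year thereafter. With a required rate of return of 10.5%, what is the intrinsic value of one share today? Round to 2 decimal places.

Three-stage DDM. Project D₁…D_7; terminal Gordon value at t=7 with g = 0.0126; discount at r = 0.105.
D_1 = 13.9492
D_2 = 16.3512
D_3 = 19.1669
D_4 = 21.2178
D_5 = 23.4881
D_6 = 26.0013
D_7 = 28.7834
TV_7 = 29.1461/(0.105−0.0126) = 315.4340
P₀ = Σ Dₜ/(1+r)ᵗ + TV_7/(1+r)^7 = 254.1112

CHF 254.11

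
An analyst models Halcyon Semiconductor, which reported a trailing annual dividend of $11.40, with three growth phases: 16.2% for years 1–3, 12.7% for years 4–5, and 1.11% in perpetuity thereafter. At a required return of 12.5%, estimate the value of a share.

$173.60

Three-stage DDM. Project D₁…D_5; terminal Gordon value at t=5 with g = 0.0111; discount at r = 0.125.
D_1 = 13.2468
D_2 = 15.3928
D_3 = 17.8864
D_4 = 20.1580
D_5 = 22.7181
TV_5 = 22.9702/(0.125−0.0111) = 201.6701
P₀ = Σ Dₜ/(1+r)ᵗ + TV_5/(1+r)^5 = 173.6033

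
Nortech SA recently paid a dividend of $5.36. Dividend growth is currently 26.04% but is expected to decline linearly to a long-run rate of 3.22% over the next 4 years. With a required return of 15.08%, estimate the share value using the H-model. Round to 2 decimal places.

$67.28

H-model: P₀ = D₀[(1+g_L) + H(g_S−g_L)]/(r−g_L), with H = 4/2 = 2.
P₀ = 5.36 × [(1+0.0322) + 2×(0.2604−0.0322)] / (0.1508−0.0322)
   = 5.36 × 1.4886 / 0.1186 = 67.2757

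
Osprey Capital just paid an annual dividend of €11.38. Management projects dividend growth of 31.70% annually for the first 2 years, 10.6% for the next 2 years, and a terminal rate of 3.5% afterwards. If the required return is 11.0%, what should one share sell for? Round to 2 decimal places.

Three-stage DDM. Project D₁…D_4; terminal Gordon value at t=4 with g = 0.035; discount at r = 0.11.
D_1 = 14.9875
D_2 = 19.7385
D_3 = 21.8308
D_4 = 24.1448
TV_4 = 24.9899/(0.11−0.035) = 333.1986
P₀ = Σ Dₜ/(1+r)ᵗ + TV_4/(1+r)^4 = 280.8781

€280.88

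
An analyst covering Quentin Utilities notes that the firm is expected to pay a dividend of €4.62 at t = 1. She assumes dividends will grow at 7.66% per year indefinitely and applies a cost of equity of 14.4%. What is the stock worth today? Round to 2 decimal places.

Gordon growth model: P₀ = D₁/(r − g), with D₁ = 4.62 given directly.
P₀ = 4.6200 / (0.144 − 0.0766) = 4.6200 / 0.0674 = 68.5460

€68.55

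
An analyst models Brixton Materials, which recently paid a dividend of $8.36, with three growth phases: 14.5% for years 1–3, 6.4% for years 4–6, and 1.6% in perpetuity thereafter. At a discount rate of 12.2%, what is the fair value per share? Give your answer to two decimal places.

$122.74

Three-stage DDM. Project D₁…D_6; terminal Gordon value at t=6 with g = 0.016; discount at r = 0.122.
D_1 = 9.5722
D_2 = 10.9602
D_3 = 12.5494
D_4 = 13.3526
D_5 = 14.2071
D_6 = 15.1164
TV_6 = 15.3582/(0.122−0.016) = 144.8890
P₀ = Σ Dₜ/(1+r)ᵗ + TV_6/(1+r)^6 = 122.7383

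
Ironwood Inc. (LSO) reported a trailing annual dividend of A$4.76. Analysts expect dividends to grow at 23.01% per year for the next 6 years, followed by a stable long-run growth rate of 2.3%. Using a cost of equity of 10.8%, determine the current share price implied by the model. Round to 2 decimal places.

Two-stage DDM. Project D₁…D_6 at 0.2301, terminal growth 0.023, discount at r = 0.108.
D_1 = 5.8553
D_2 = 7.2026
D_3 = 8.8599
D_4 = 10.8985
D_5 = 13.4063
D_6 = 16.4911
Terminal value at t=6: TV = D_7/(r−g) = 16.8704/(0.108−0.023) = 198.4752
P₀ = 5.8553/(1+0.108)^1 + 7.2026/(1+0.108)^2 + 8.8599/(1+0.108)^3 + 10.8985/(1+0.108)^4 + 13.4063/(1+0.108)^5 + 16.4911/(1+0.108)^6 + 198.4752/(1+0.108)^6 = 149.1042

A$149.10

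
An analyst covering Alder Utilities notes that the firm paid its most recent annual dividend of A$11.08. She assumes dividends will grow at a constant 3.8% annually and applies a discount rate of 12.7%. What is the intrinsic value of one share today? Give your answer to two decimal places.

A$129.23

Gordon growth model: P₀ = D₁/(r − g). D₁ = 11.08 × (1 + 0.038) = 11.5010.
P₀ = 11.5010 / (0.127 − 0.038) = 11.5010 / 0.089 = 129.2252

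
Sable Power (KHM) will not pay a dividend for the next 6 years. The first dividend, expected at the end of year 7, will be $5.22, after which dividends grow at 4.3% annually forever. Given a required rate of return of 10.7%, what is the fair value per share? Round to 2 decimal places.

Deferred-dividend DDM. At t=6 the remaining stream is a growing perpetuity with first payment D_7 = 5.22.
V_6 = D_7/(r−g) = 5.22/(0.107−0.043) = 81.5625
P₀ = V_6/(1+r)^6 = 81.5625/(1+0.107)^6 = 44.3205

$44.32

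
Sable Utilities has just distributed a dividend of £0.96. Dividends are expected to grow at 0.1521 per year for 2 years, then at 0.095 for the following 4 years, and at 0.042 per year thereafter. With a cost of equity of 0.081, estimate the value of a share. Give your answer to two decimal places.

£37.29

Three-stage DDM. Project D₁…D_6; terminal Gordon value at t=6 with g = 0.042; discount at r = 0.081.
D_1 = 1.1060
D_2 = 1.2742
D_3 = 1.3953
D_4 = 1.5278
D_5 = 1.6730
D_6 = 1.8319
TV_6 = 1.9089/(0.081−0.042) = 48.9453
P₀ = Σ Dₜ/(1+r)ᵗ + TV_6/(1+r)^6 = 37.2914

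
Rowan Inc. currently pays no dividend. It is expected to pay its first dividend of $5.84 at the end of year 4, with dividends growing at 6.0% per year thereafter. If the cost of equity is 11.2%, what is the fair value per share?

Deferred-dividend DDM. At t=3 the remaining stream is a growing perpetuity with first payment D_4 = 5.84.
V_3 = D_4/(r−g) = 5.84/(0.112−0.06) = 112.3077
P₀ = V_3/(1+r)^3 = 112.3077/(1+0.112)^3 = 81.6761

$81.68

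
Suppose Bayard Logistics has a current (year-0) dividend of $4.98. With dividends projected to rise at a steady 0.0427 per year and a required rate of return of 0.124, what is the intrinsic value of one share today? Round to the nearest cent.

$63.87

Gordon growth model: P₀ = D₁/(r − g). D₁ = 4.98 × (1 + 0.0427) = 5.1926.
P₀ = 5.1926 / (0.124 − 0.0427) = 5.1926 / 0.0813 = 63.8702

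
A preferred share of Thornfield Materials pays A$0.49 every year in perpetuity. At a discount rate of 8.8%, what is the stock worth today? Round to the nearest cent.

A$5.57

Zero-growth DDM (perpetuity): P₀ = D/r = 0.49 / 0.088 = 5.5682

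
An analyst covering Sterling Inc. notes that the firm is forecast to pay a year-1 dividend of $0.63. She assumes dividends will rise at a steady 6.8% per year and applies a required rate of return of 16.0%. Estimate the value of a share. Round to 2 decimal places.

$6.85

Gordon growth model: P₀ = D₁/(r − g), with D₁ = 0.63 given directly.
P₀ = 0.6300 / (0.16 − 0.068) = 0.6300 / 0.092 = 6.8478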